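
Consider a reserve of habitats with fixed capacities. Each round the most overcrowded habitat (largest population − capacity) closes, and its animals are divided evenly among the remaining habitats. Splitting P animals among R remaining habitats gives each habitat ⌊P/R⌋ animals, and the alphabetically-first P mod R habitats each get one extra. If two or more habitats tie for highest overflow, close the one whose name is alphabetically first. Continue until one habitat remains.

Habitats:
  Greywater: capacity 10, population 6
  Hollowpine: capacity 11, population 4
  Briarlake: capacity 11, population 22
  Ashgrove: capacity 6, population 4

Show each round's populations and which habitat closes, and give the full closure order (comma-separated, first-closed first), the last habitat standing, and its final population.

Round 1: Ashgrove=4 Briarlake=22 Greywater=6 Hollowpine=4 → close Briarlake (overflow 11)
  22÷3 = 7 each, +1 to first 1
Round 2: Ashgrove=12 Greywater=13 Hollowpine=11 → close Ashgrove (overflow 6)
  12÷2 = 6 each, +1 to first 0
Round 3: Greywater=19 Hollowpine=17 → close Greywater (overflow 9)
  19÷1 = 19 each, +1 to first 0

Closure order: Briarlake, Ashgrove, Greywater
Last habitat: Hollowpine with 36 animals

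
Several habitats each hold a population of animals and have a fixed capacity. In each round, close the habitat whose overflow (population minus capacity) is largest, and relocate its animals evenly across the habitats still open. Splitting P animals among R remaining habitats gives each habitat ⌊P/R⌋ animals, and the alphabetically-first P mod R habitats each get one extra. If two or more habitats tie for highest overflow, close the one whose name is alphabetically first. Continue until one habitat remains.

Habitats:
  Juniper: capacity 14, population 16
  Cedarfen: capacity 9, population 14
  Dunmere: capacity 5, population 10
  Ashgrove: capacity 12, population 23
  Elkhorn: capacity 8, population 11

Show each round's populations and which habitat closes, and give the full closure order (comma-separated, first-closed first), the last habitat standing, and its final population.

Round 1: Ashgrove=23 Cedarfen=14 Dunmere=10 Elkhorn=11 Juniper=16 → close Ashgrove (overflow 11)
  23÷4 = 5 each, +1 to first 3
Round 2: Cedarfen=20 Dunmere=16 Elkhorn=17 Juniper=21 → close Cedarfen (overflow 11)
  20÷3 = 6 each, +1 to first 2
Round 3: Dunmere=23 Elkhorn=24 Juniper=27 → close Dunmere (overflow 18)
  23÷2 = 11 each, +1 to first 1
Round 4: Elkhorn=36 Juniper=38 → close Elkhorn (overflow 28)
  36÷1 = 36 each, +1 to first 0

Closure order: Ashgrove, Cedarfen, Dunmere, Elkhorn
Last habitat: Juniper with 74 animals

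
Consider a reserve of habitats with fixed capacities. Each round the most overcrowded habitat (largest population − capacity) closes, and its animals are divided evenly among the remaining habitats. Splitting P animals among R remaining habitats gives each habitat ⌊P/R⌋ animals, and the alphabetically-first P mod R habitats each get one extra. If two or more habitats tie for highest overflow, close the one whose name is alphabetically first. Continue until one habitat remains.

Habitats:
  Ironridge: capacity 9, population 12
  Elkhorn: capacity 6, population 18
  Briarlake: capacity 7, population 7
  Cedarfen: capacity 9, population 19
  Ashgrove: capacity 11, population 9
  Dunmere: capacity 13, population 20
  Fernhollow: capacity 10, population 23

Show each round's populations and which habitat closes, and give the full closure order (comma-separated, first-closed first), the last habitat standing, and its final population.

Closure order: Fernhollow, Elkhorn, Cedarfen, Dunmere, Briarlake, Ashgrove
Last habitat: Ironridge with 108 animals

Round 1: Ashgrove=9 Briarlake=7 Cedarfen=19 Dunmere=20 Elkhorn=18 Fernhollow=23 Ironridge=12 → close Fernhollow (overflow 13)
  23÷6 = 3 each, +1 to first 5
Round 2: Ashgrove=13 Briarlake=11 Cedarfen=23 Dunmere=24 Elkhorn=22 Ironridge=15 → close Elkhorn (overflow 16)
  22÷5 = 4 each, +1 to first 2
Round 3: Ashgrove=18 Briarlake=16 Cedarfen=27 Dunmere=28 Ironridge=19 → close Cedarfen (overflow 18)
  27÷4 = 6 each, +1 to first 3
Round 4: Ashgrove=25 Briarlake=23 Dunmere=35 Ironridge=25 → close Dunmere (overflow 22)
  35÷3 = 11 each, +1 to first 2
Round 5: Ashgrove=37 Briarlake=35 Ironridge=36 → close Briarlake (overflow 28)
  35÷2 = 17 each, +1 to first 1
Round 6: Ashgrove=55 Ironridge=53 → close Ashgrove (overflow 44)
  55÷1 = 55 each, +1 to first 0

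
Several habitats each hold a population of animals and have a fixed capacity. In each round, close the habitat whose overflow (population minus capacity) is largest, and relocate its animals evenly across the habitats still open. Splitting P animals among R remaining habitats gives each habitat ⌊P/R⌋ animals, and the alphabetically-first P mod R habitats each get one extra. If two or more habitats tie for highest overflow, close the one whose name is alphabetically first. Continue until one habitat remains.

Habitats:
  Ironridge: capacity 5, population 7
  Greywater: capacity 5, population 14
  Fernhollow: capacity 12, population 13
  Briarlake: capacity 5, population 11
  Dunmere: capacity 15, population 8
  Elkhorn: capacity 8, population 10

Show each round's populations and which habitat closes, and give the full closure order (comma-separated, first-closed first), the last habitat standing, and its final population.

Round 1: Briarlake=11 Dunmere=8 Elkhorn=10 Fernhollow=13 Greywater=14 Ironridge=7 → close Greywater (overflow 9)
  14÷5 = 2 each, +1 to first 4
Round 2: Briarlake=14 Dunmere=11 Elkhorn=13 Fernhollow=16 Ironridge=9 → close Briarlake (overflow 9)
  14÷4 = 3 each, +1 to first 2
Round 3: Dunmere=15 Elkhorn=17 Fernhollow=19 Ironridge=12 → close Elkhorn (overflow 9)
  17÷3 = 5 each, +1 to first 2
Round 4: Dunmere=21 Fernhollow=25 Ironridge=17 → close Fernhollow (overflow 13)
  25÷2 = 12 each, +1 to first 1
Round 5: Dunmere=34 Ironridge=29 → close Ironridge (overflow 24)
  29÷1 = 29 each, +1 to first 0

Closure order: Greywater, Briarlake, Elkhorn, Fernhollow, Ironridge
Last habitat: Dunmere with 63 animals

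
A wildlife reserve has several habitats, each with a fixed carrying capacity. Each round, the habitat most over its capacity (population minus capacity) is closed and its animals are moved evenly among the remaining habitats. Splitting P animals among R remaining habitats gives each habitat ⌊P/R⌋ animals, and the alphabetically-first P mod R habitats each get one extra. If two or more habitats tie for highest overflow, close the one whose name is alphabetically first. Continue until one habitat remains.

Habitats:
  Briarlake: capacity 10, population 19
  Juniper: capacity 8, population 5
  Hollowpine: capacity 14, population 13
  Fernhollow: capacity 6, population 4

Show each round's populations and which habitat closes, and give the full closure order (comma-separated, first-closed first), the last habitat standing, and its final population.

Closure order: Briarlake, Fernhollow, Hollowpine
Last habitat: Juniper with 41 animals

Round 1: Briarlake=19 Fernhollow=4 Hollowpine=13 Juniper=5 → close Briarlake (overflow 9)
  19÷3 = 6 each, +1 to first 1
Round 2: Fernhollow=11 Hollowpine=19 Juniper=11 → close Fernhollow (overflow 5)
  11÷2 = 5 each, +1 to first 1
Round 3: Hollowpine=25 Juniper=16 → close Hollowpine (overflow 11)
  25÷1 = 25 each, +1 to first 0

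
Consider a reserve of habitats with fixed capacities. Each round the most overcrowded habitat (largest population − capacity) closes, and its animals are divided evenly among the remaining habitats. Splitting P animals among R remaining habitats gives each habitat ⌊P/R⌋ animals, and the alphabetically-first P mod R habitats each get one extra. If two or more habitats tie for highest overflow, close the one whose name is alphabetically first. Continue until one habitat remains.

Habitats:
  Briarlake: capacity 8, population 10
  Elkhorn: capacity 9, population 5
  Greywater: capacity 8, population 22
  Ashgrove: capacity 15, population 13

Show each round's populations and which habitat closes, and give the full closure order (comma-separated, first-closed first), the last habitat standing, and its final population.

Closure order: Greywater, Briarlake, Ashgrove
Last habitat: Elkhorn with 50 animals

Round 1: Ashgrove=13 Briarlake=10 Elkhorn=5 Greywater=22 → close Greywater (overflow 14)
  22÷3 = 7 each, +1 to first 1
Round 2: Ashgrove=21 Briarlake=17 Elkhorn=12 → close Briarlake (overflow 9)
  17÷2 = 8 each, +1 to first 1
Round 3: Ashgrove=30 Elkhorn=20 → close Ashgrove (overflow 15)
  30÷1 = 30 each, +1 to first 0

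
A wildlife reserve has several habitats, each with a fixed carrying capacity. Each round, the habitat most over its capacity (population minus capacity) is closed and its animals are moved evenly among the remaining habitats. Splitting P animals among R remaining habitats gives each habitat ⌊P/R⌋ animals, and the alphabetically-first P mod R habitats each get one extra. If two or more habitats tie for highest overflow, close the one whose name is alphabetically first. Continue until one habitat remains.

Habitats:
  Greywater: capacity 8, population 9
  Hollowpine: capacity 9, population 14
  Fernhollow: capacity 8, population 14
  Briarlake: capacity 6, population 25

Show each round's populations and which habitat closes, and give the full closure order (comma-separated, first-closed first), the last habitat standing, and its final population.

Closure order: Briarlake, Fernhollow, Hollowpine
Last habitat: Greywater with 62 animals

Round 1: Briarlake=25 Fernhollow=14 Greywater=9 Hollowpine=14 → close Briarlake (overflow 19)
  25÷3 = 8 each, +1 to first 1
Round 2: Fernhollow=23 Greywater=17 Hollowpine=22 → close Fernhollow (overflow 15)
  23÷2 = 11 each, +1 to first 1
Round 3: Greywater=29 Hollowpine=33 → close Hollowpine (overflow 24)
  33÷1 = 33 each, +1 to first 0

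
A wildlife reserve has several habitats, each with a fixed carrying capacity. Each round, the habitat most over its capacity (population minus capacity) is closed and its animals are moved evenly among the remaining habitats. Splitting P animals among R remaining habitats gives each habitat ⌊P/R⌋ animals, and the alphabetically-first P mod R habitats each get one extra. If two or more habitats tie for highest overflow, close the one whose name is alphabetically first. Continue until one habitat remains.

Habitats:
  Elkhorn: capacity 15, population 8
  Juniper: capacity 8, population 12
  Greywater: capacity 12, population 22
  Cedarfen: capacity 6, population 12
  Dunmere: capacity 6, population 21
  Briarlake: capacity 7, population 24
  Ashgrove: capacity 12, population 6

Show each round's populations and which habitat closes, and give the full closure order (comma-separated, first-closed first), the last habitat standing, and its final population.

Closure order: Briarlake, Dunmere, Greywater, Cedarfen, Juniper, Ashgrove
Last habitat: Elkhorn with 105 animals

Round 1: Ashgrove=6 Briarlake=24 Cedarfen=12 Dunmere=21 Elkhorn=8 Greywater=22 Juniper=12 → close Briarlake (overflow 17)
  24÷6 = 4 each, +1 to first 0
Round 2: Ashgrove=10 Cedarfen=16 Dunmere=25 Elkhorn=12 Greywater=26 Juniper=16 → close Dunmere (overflow 19)
  25÷5 = 5 each, +1 to first 0
Round 3: Ashgrove=15 Cedarfen=21 Elkhorn=17 Greywater=31 Juniper=21 → close Greywater (overflow 19)
  31÷4 = 7 each, +1 to first 3
Round 4: Ashgrove=23 Cedarfen=29 Elkhorn=25 Juniper=28 → close Cedarfen (overflow 23)
  29÷3 = 9 each, +1 to first 2
Round 5: Ashgrove=33 Elkhorn=35 Juniper=37 → close Juniper (overflow 29)
  37÷2 = 18 each, +1 to first 1
Round 6: Ashgrove=52 Elkhorn=53 → close Ashgrove (overflow 40)
  52÷1 = 52 each, +1 to first 0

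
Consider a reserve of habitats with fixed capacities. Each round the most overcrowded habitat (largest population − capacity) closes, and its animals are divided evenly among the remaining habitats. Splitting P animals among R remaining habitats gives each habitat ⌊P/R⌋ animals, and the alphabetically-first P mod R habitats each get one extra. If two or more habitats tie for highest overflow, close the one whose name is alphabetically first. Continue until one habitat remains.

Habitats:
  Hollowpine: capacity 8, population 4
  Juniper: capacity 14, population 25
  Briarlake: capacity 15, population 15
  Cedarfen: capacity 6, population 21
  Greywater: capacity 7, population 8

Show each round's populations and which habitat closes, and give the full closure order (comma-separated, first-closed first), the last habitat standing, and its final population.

Round 1: Briarlake=15 Cedarfen=21 Greywater=8 Hollowpine=4 Juniper=25 → close Cedarfen (overflow 15)
  21÷4 = 5 each, +1 to first 1
Round 2: Briarlake=21 Greywater=13 Hollowpine=9 Juniper=30 → close Juniper (overflow 16)
  30÷3 = 10 each, +1 to first 0
Round 3: Briarlake=31 Greywater=23 Hollowpine=19 → close Briarlake (overflow 16)
  31÷2 = 15 each, +1 to first 1
Round 4: Greywater=39 Hollowpine=34 → close Greywater (overflow 32)
  39÷1 = 39 each, +1 to first 0

Closure order: Cedarfen, Juniper, Briarlake, Greywater
Last habitat: Hollowpine with 73 animals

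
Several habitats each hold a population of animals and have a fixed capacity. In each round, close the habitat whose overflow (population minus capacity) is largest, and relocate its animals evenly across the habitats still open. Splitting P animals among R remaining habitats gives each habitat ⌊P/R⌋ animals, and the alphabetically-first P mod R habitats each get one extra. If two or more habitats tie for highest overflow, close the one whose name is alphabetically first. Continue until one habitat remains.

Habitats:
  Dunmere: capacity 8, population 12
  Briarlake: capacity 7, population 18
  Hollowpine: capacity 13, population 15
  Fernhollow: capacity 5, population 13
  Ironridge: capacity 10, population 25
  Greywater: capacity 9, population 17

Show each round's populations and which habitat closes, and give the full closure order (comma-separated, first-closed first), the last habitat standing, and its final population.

Round 1: Briarlake=18 Dunmere=12 Fernhollow=13 Greywater=17 Hollowpine=15 Ironridge=25 → close Ironridge (overflow 15)
  25÷5 = 5 each, +1 to first 0
Round 2: Briarlake=23 Dunmere=17 Fernhollow=18 Greywater=22 Hollowpine=20 → close Briarlake (overflow 16)
  23÷4 = 5 each, +1 to first 3
Round 3: Dunmere=23 Fernhollow=24 Greywater=28 Hollowpine=25 → close Fernhollow (overflow 19)
  24÷3 = 8 each, +1 to first 0
Round 4: Dunmere=31 Greywater=36 Hollowpine=33 → close Greywater (overflow 27)
  36÷2 = 18 each, +1 to first 0
Round 5: Dunmere=49 Hollowpine=51 → close Dunmere (overflow 41)
  49÷1 = 49 each, +1 to first 0

Closure order: Ironridge, Briarlake, Fernhollow, Greywater, Dunmere
Last habitat: Hollowpine with 100 animals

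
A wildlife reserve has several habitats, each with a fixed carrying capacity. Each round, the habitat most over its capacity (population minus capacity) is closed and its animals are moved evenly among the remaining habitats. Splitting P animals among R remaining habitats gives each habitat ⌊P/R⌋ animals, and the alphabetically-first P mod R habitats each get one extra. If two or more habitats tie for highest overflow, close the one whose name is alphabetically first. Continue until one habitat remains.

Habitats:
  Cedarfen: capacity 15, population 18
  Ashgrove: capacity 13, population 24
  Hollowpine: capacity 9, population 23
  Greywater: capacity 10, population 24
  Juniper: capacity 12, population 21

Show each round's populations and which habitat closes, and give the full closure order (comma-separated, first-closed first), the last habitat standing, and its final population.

Round 1: Ashgrove=24 Cedarfen=18 Greywater=24 Hollowpine=23 Juniper=21 → close Greywater (overflow 14)
  24÷4 = 6 each, +1 to first 0
Round 2: Ashgrove=30 Cedarfen=24 Hollowpine=29 Juniper=27 → close Hollowpine (overflow 20)
  29÷3 = 9 each, +1 to first 2
Round 3: Ashgrove=40 Cedarfen=34 Juniper=36 → close Ashgrove (overflow 27)
  40÷2 = 20 each, +1 to first 0
Round 4: Cedarfen=54 Juniper=56 → close Juniper (overflow 44)
  56÷1 = 56 each, +1 to first 0

Closure order: Greywater, Hollowpine, Ashgrove, Juniper
Last habitat: Cedarfen with 110 animals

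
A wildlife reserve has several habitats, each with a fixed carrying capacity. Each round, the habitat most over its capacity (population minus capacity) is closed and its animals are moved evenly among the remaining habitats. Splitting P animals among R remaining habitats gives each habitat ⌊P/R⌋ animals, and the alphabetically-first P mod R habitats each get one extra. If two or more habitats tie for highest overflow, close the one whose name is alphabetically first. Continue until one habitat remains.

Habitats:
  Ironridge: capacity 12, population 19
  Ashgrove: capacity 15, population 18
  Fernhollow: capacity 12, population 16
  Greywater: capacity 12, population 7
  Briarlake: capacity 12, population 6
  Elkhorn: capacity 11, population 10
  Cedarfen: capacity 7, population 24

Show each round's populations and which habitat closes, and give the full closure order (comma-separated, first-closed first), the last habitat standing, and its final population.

Closure order: Cedarfen, Ironridge, Ashgrove, Fernhollow, Elkhorn, Briarlake
Last habitat: Greywater with 100 animals

Round 1: Ashgrove=18 Briarlake=6 Cedarfen=24 Elkhorn=10 Fernhollow=16 Greywater=7 Ironridge=19 → close Cedarfen (overflow 17)
  24÷6 = 4 each, +1 to first 0
Round 2: Ashgrove=22 Briarlake=10 Elkhorn=14 Fernhollow=20 Greywater=11 Ironridge=23 → close Ironridge (overflow 11)
  23÷5 = 4 each, +1 to first 3
Round 3: Ashgrove=27 Briarlake=15 Elkhorn=19 Fernhollow=24 Greywater=15 → close Ashgrove (overflow 12)
  27÷4 = 6 each, +1 to first 3
Round 4: Briarlake=22 Elkhorn=26 Fernhollow=31 Greywater=21 → close Fernhollow (overflow 19)
  31÷3 = 10 each, +1 to first 1
Round 5: Briarlake=33 Elkhorn=36 Greywater=31 → close Elkhorn (overflow 25)
  36÷2 = 18 each, +1 to first 0
Round 6: Briarlake=51 Greywater=49 → close Briarlake (overflow 39)
  51÷1 = 51 each, +1 to first 0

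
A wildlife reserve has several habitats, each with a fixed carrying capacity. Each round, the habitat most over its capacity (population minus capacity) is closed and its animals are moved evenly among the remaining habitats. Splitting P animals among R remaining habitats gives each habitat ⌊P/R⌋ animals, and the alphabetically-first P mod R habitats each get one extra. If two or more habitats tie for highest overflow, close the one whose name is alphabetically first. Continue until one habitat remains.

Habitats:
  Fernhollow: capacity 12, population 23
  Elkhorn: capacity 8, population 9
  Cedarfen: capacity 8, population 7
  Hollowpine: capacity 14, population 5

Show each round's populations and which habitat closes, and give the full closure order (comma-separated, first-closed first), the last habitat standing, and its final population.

Round 1: Cedarfen=7 Elkhorn=9 Fernhollow=23 Hollowpine=5 → close Fernhollow (overflow 11)
  23÷3 = 7 each, +1 to first 2
Round 2: Cedarfen=15 Elkhorn=17 Hollowpine=12 → close Elkhorn (overflow 9)
  17÷2 = 8 each, +1 to first 1
Round 3: Cedarfen=24 Hollowpine=20 → close Cedarfen (overflow 16)
  24÷1 = 24 each, +1 to first 0

Closure order: Fernhollow, Elkhorn, Cedarfen
Last habitat: Hollowpine with 44 animals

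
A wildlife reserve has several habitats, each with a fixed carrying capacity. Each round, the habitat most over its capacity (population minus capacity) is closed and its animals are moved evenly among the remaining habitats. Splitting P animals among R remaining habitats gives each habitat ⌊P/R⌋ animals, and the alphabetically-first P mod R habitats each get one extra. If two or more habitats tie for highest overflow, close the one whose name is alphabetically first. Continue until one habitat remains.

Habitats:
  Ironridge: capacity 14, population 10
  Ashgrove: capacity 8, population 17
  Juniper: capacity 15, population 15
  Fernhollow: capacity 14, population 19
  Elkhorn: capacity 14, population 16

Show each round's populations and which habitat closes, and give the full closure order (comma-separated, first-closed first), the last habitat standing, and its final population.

Closure order: Ashgrove, Fernhollow, Elkhorn, Juniper
Last habitat: Ironridge with 77 animals

Round 1: Ashgrove=17 Elkhorn=16 Fernhollow=19 Ironridge=10 Juniper=15 → close Ashgrove (overflow 9)
  17÷4 = 4 each, +1 to first 1
Round 2: Elkhorn=21 Fernhollow=23 Ironridge=14 Juniper=19 → close Fernhollow (overflow 9)
  23÷3 = 7 each, +1 to first 2
Round 3: Elkhorn=29 Ironridge=22 Juniper=26 → close Elkhorn (overflow 15)
  29÷2 = 14 each, +1 to first 1
Round 4: Ironridge=37 Juniper=40 → close Juniper (overflow 25)
  40÷1 = 40 each, +1 to first 0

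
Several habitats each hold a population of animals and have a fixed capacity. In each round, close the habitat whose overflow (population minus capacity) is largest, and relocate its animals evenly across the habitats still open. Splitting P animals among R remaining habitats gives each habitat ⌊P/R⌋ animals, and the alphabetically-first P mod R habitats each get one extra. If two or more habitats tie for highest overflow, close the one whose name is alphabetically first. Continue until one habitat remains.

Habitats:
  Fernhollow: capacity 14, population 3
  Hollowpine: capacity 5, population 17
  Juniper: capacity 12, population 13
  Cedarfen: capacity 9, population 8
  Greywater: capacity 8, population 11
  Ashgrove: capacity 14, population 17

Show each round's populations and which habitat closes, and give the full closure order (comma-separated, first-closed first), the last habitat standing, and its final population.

Round 1: Ashgrove=17 Cedarfen=8 Fernhollow=3 Greywater=11 Hollowpine=17 Juniper=13 → close Hollowpine (overflow 12)
  17÷5 = 3 each, +1 to first 2
Round 2: Ashgrove=21 Cedarfen=12 Fernhollow=6 Greywater=14 Juniper=16 → close Ashgrove (overflow 7)
  21÷4 = 5 each, +1 to first 1
Round 3: Cedarfen=18 Fernhollow=11 Greywater=19 Juniper=21 → close Greywater (overflow 11)
  19÷3 = 6 each, +1 to first 1
Round 4: Cedarfen=25 Fernhollow=17 Juniper=27 → close Cedarfen (overflow 16)
  25÷2 = 12 each, +1 to first 1
Round 5: Fernhollow=30 Juniper=39 → close Juniper (overflow 27)
  39÷1 = 39 each, +1 to first 0

Closure order: Hollowpine, Ashgrove, Greywater, Cedarfen, Juniper
Last habitat: Fernhollow with 69 animals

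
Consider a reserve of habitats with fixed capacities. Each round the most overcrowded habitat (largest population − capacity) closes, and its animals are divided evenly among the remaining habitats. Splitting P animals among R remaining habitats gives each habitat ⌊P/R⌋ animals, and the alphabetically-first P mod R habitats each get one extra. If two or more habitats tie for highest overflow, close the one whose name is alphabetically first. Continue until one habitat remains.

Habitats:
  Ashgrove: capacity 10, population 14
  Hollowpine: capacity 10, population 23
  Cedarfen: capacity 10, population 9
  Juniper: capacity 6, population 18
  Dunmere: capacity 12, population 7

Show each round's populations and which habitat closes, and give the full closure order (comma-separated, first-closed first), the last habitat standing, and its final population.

Closure order: Hollowpine, Juniper, Ashgrove, Cedarfen
Last habitat: Dunmere with 71 animals

Round 1: Ashgrove=14 Cedarfen=9 Dunmere=7 Hollowpine=23 Juniper=18 → close Hollowpine (overflow 13)
  23÷4 = 5 each, +1 to first 3
Round 2: Ashgrove=20 Cedarfen=15 Dunmere=13 Juniper=23 → close Juniper (overflow 17)
  23÷3 = 7 each, +1 to first 2
Round 3: Ashgrove=28 Cedarfen=23 Dunmere=20 → close Ashgrove (overflow 18)
  28÷2 = 14 each, +1 to first 0
Round 4: Cedarfen=37 Dunmere=34 → close Cedarfen (overflow 27)
  37÷1 = 37 each, +1 to first 0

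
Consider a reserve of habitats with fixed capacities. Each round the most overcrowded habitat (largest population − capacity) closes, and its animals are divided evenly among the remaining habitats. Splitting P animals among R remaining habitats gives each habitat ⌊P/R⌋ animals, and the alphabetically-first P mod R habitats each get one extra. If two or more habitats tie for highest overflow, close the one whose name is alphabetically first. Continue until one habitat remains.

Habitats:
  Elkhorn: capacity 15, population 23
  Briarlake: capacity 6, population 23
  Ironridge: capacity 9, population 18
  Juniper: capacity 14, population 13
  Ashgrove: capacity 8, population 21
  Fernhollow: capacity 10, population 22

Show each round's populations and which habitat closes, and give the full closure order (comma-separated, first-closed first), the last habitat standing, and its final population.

Closure order: Briarlake, Ashgrove, Fernhollow, Elkhorn, Ironridge
Last habitat: Juniper with 120 animals

Round 1: Ashgrove=21 Briarlake=23 Elkhorn=23 Fernhollow=22 Ironridge=18 Juniper=13 → close Briarlake (overflow 17)
  23÷5 = 4 each, +1 to first 3
Round 2: Ashgrove=26 Elkhorn=28 Fernhollow=27 Ironridge=22 Juniper=17 → close Ashgrove (overflow 18)
  26÷4 = 6 each, +1 to first 2
Round 3: Elkhorn=35 Fernhollow=34 Ironridge=28 Juniper=23 → close Fernhollow (overflow 24)
  34÷3 = 11 each, +1 to first 1
Round 4: Elkhorn=47 Ironridge=39 Juniper=34 → close Elkhorn (overflow 32)
  47÷2 = 23 each, +1 to first 1
Round 5: Ironridge=63 Juniper=57 → close Ironridge (overflow 54)
  63÷1 = 63 each, +1 to first 0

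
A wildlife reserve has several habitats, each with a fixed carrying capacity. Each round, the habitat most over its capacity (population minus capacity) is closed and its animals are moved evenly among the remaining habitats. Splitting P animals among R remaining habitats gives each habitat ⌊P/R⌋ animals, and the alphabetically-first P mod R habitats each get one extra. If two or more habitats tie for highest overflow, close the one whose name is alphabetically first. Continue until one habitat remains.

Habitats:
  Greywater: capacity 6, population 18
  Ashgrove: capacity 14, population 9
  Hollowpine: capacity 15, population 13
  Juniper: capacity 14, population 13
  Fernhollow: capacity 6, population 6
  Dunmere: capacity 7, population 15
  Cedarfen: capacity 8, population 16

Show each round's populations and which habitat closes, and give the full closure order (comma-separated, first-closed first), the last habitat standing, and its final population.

Round 1: Ashgrove=9 Cedarfen=16 Dunmere=15 Fernhollow=6 Greywater=18 Hollowpine=13 Juniper=13 → close Greywater (overflow 12)
  18÷6 = 3 each, +1 to first 0
Round 2: Ashgrove=12 Cedarfen=19 Dunmere=18 Fernhollow=9 Hollowpine=16 Juniper=16 → close Cedarfen (overflow 11)
  19÷5 = 3 each, +1 to first 4
Round 3: Ashgrove=16 Dunmere=22 Fernhollow=13 Hollowpine=20 Juniper=19 → close Dunmere (overflow 15)
  22÷4 = 5 each, +1 to first 2
Round 4: Ashgrove=22 Fernhollow=19 Hollowpine=25 Juniper=24 → close Fernhollow (overflow 13)
  19÷3 = 6 each, +1 to first 1
Round 5: Ashgrove=29 Hollowpine=31 Juniper=30 → close Hollowpine (overflow 16)
  31÷2 = 15 each, +1 to first 1
Round 6: Ashgrove=45 Juniper=45 → close Ashgrove (overflow 31)
  45÷1 = 45 each, +1 to first 0

Closure order: Greywater, Cedarfen, Dunmere, Fernhollow, Hollowpine, Ashgrove
Last habitat: Juniper with 90 animals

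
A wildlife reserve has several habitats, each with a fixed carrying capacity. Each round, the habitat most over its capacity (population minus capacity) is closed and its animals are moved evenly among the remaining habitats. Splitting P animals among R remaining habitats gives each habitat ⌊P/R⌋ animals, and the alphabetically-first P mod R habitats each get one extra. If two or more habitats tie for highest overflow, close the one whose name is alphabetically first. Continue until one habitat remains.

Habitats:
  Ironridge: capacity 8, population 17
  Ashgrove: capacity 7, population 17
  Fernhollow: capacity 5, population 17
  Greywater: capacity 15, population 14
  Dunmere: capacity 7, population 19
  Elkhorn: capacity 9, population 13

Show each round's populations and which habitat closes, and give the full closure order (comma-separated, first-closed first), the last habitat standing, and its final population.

Round 1: Ashgrove=17 Dunmere=19 Elkhorn=13 Fernhollow=17 Greywater=14 Ironridge=17 → close Dunmere (overflow 12)
  19÷5 = 3 each, +1 to first 4
Round 2: Ashgrove=21 Elkhorn=17 Fernhollow=21 Greywater=18 Ironridge=20 → close Fernhollow (overflow 16)
  21÷4 = 5 each, +1 to first 1
Round 3: Ashgrove=27 Elkhorn=22 Greywater=23 Ironridge=25 → close Ashgrove (overflow 20)
  27÷3 = 9 each, +1 to first 0
Round 4: Elkhorn=31 Greywater=32 Ironridge=34 → close Ironridge (overflow 26)
  34÷2 = 17 each, +1 to first 0
Round 5: Elkhorn=48 Greywater=49 → close Elkhorn (overflow 39)
  48÷1 = 48 each, +1 to first 0

Closure order: Dunmere, Fernhollow, Ashgrove, Ironridge, Elkhorn
Last habitat: Greywater with 97 animals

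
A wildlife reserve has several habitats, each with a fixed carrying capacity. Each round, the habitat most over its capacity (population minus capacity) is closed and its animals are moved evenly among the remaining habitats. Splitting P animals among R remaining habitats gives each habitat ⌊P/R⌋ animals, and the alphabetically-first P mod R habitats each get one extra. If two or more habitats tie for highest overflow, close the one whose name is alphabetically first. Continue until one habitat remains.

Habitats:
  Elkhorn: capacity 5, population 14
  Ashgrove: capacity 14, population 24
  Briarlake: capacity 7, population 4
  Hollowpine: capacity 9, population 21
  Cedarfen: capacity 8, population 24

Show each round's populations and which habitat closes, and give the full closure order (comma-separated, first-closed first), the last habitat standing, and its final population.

Closure order: Cedarfen, Hollowpine, Ashgrove, Elkhorn
Last habitat: Briarlake with 87 animals

Round 1: Ashgrove=24 Briarlake=4 Cedarfen=24 Elkhorn=14 Hollowpine=21 → close Cedarfen (overflow 16)
  24÷4 = 6 each, +1 to first 0
Round 2: Ashgrove=30 Briarlake=10 Elkhorn=20 Hollowpine=27 → close Hollowpine (overflow 18)
  27÷3 = 9 each, +1 to first 0
Round 3: Ashgrove=39 Briarlake=19 Elkhorn=29 → close Ashgrove (overflow 25)
  39÷2 = 19 each, +1 to first 1
Round 4: Briarlake=39 Elkhorn=48 → close Elkhorn (overflow 43)
  48÷1 = 48 each, +1 to first 0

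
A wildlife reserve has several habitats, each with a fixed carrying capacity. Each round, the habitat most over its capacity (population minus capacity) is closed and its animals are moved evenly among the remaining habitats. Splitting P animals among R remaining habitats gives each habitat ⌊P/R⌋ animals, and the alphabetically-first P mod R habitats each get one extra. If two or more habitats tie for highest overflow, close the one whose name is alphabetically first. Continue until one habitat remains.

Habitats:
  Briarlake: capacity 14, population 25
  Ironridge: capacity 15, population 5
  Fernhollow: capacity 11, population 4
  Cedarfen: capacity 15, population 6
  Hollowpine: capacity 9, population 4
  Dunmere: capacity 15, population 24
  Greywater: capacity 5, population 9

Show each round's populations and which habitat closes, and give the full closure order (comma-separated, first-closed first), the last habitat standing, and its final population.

Closure order: Briarlake, Dunmere, Greywater, Hollowpine, Fernhollow, Cedarfen
Last habitat: Ironridge with 77 animals

Round 1: Briarlake=25 Cedarfen=6 Dunmere=24 Fernhollow=4 Greywater=9 Hollowpine=4 Ironridge=5 → close Briarlake (overflow 11)
  25÷6 = 4 each, +1 to first 1
Round 2: Cedarfen=11 Dunmere=28 Fernhollow=8 Greywater=13 Hollowpine=8 Ironridge=9 → close Dunmere (overflow 13)
  28÷5 = 5 each, +1 to first 3
Round 3: Cedarfen=17 Fernhollow=14 Greywater=19 Hollowpine=13 Ironridge=14 → close Greywater (overflow 14)
  19÷4 = 4 each, +1 to first 3
Round 4: Cedarfen=22 Fernhollow=19 Hollowpine=18 Ironridge=18 → close Hollowpine (overflow 9)
  18÷3 = 6 each, +1 to first 0
Round 5: Cedarfen=28 Fernhollow=25 Ironridge=24 → close Fernhollow (overflow 14)
  25÷2 = 12 each, +1 to first 1
Round 6: Cedarfen=41 Ironridge=36 → close Cedarfen (overflow 26)
  41÷1 = 41 each, +1 to first 0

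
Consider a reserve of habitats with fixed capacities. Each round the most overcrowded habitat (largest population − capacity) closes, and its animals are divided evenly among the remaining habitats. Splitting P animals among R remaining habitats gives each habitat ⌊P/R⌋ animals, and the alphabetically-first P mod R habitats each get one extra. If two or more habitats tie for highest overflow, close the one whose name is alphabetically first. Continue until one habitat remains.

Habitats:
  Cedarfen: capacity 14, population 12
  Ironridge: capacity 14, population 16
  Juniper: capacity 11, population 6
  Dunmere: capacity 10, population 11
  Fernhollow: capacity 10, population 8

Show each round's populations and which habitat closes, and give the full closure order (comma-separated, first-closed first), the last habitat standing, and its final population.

Round 1: Cedarfen=12 Dunmere=11 Fernhollow=8 Ironridge=16 Juniper=6 → close Ironridge (overflow 2)
  16÷4 = 4 each, +1 to first 0
Round 2: Cedarfen=16 Dunmere=15 Fernhollow=12 Juniper=10 → close Dunmere (overflow 5)
  15÷3 = 5 each, +1 to first 0
Round 3: Cedarfen=21 Fernhollow=17 Juniper=15 → close Cedarfen (overflow 7)
  21÷2 = 10 each, +1 to first 1
Round 4: Fernhollow=28 Juniper=25 → close Fernhollow (overflow 18)
  28÷1 = 28 each, +1 to first 0

Closure order: Ironridge, Dunmere, Cedarfen, Fernhollow
Last habitat: Juniper with 53 animals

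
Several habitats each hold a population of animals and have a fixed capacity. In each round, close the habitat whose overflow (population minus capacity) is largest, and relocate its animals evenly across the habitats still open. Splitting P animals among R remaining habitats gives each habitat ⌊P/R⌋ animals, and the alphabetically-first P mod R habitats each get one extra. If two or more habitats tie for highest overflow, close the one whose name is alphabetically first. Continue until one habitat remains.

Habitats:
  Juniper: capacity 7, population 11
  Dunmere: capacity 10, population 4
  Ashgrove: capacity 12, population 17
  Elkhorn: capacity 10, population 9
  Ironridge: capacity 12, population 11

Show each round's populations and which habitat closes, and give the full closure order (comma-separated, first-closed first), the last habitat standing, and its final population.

Round 1: Ashgrove=17 Dunmere=4 Elkhorn=9 Ironridge=11 Juniper=11 → close Ashgrove (overflow 5)
  17÷4 = 4 each, +1 to first 1
Round 2: Dunmere=9 Elkhorn=13 Ironridge=15 Juniper=15 → close Juniper (overflow 8)
  15÷3 = 5 each, +1 to first 0
Round 3: Dunmere=14 Elkhorn=18 Ironridge=20 → close Elkhorn (overflow 8)
  18÷2 = 9 each, +1 to first 0
Round 4: Dunmere=23 Ironridge=29 → close Ironridge (overflow 17)
  29÷1 = 29 each, +1 to first 0

Closure order: Ashgrove, Juniper, Elkhorn, Ironridge
Last habitat: Dunmere with 52 animals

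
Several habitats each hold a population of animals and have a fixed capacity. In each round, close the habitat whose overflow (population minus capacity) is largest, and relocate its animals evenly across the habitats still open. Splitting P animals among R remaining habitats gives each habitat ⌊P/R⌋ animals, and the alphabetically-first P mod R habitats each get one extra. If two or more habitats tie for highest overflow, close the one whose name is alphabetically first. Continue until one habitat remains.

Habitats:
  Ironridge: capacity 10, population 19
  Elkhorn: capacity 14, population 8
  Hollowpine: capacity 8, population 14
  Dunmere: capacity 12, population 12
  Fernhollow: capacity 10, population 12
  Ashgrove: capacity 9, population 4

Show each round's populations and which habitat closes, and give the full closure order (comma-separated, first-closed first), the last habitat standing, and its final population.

Round 1: Ashgrove=4 Dunmere=12 Elkhorn=8 Fernhollow=12 Hollowpine=14 Ironridge=19 → close Ironridge (overflow 9)
  19÷5 = 3 each, +1 to first 4
Round 2: Ashgrove=8 Dunmere=16 Elkhorn=12 Fernhollow=16 Hollowpine=17 → close Hollowpine (overflow 9)
  17÷4 = 4 each, +1 to first 1
Round 3: Ashgrove=13 Dunmere=20 Elkhorn=16 Fernhollow=20 → close Fernhollow (overflow 10)
  20÷3 = 6 each, +1 to first 2
Round 4: Ashgrove=20 Dunmere=27 Elkhorn=22 → close Dunmere (overflow 15)
  27÷2 = 13 each, +1 to first 1
Round 5: Ashgrove=34 Elkhorn=35 → close Ashgrove (overflow 25)
  34÷1 = 34 each, +1 to first 0

Closure order: Ironridge, Hollowpine, Fernhollow, Dunmere, Ashgrove
Last habitat: Elkhorn with 69 animals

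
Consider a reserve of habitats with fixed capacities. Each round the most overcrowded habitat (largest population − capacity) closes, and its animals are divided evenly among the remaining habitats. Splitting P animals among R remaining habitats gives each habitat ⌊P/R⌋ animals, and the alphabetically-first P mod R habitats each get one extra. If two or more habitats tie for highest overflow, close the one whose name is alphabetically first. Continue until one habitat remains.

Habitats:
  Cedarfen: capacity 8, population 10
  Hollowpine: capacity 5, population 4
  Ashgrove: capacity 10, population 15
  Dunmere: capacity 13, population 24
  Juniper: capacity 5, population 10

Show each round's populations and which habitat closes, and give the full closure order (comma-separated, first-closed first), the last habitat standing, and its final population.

Closure order: Dunmere, Ashgrove, Juniper, Cedarfen
Last habitat: Hollowpine with 63 animals

Round 1: Ashgrove=15 Cedarfen=10 Dunmere=24 Hollowpine=4 Juniper=10 → close Dunmere (overflow 11)
  24÷4 = 6 each, +1 to first 0
Round 2: Ashgrove=21 Cedarfen=16 Hollowpine=10 Juniper=16 → close Ashgrove (overflow 11)
  21÷3 = 7 each, +1 to first 0
Round 3: Cedarfen=23 Hollowpine=17 Juniper=23 → close Juniper (overflow 18)
  23÷2 = 11 each, +1 to first 1
Round 4: Cedarfen=35 Hollowpine=28 → close Cedarfen (overflow 27)
  35÷1 = 35 each, +1 to first 0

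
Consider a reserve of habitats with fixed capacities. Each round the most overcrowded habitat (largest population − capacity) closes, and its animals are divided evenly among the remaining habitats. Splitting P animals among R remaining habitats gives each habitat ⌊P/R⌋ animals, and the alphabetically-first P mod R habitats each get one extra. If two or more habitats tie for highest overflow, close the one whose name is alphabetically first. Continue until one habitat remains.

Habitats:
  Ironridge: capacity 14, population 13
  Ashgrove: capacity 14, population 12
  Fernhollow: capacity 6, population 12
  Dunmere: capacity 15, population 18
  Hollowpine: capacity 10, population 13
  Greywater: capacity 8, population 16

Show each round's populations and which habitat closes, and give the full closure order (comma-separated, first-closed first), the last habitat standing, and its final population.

Round 1: Ashgrove=12 Dunmere=18 Fernhollow=12 Greywater=16 Hollowpine=13 Ironridge=13 → close Greywater (overflow 8)
  16÷5 = 3 each, +1 to first 1
Round 2: Ashgrove=16 Dunmere=21 Fernhollow=15 Hollowpine=16 Ironridge=16 → close Fernhollow (overflow 9)
  15÷4 = 3 each, +1 to first 3
Round 3: Ashgrove=20 Dunmere=25 Hollowpine=20 Ironridge=19 → close Dunmere (overflow 10)
  25÷3 = 8 each, +1 to first 1
Round 4: Ashgrove=29 Hollowpine=28 Ironridge=27 → close Hollowpine (overflow 18)
  28÷2 = 14 each, +1 to first 0
Round 5: Ashgrove=43 Ironridge=41 → close Ashgrove (overflow 29)
  43÷1 = 43 each, +1 to first 0

Closure order: Greywater, Fernhollow, Dunmere, Hollowpine, Ashgrove
Last habitat: Ironridge with 84 animals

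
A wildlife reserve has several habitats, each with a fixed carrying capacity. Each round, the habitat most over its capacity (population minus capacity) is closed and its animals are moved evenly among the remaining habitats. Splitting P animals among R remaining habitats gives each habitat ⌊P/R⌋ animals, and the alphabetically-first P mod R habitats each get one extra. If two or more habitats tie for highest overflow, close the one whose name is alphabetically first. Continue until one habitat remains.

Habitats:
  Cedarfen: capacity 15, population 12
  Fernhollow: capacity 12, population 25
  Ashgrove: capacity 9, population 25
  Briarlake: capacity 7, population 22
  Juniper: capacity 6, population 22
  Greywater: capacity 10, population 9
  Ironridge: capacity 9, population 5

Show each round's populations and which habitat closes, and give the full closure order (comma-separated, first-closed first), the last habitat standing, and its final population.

Closure order: Ashgrove, Briarlake, Juniper, Fernhollow, Cedarfen, Greywater
Last habitat: Ironridge with 120 animals

Round 1: Ashgrove=25 Briarlake=22 Cedarfen=12 Fernhollow=25 Greywater=9 Ironridge=5 Juniper=22 → close Ashgrove (overflow 16)
  25÷6 = 4 each, +1 to first 1
Round 2: Briarlake=27 Cedarfen=16 Fernhollow=29 Greywater=13 Ironridge=9 Juniper=26 → close Briarlake (overflow 20)
  27÷5 = 5 each, +1 to first 2
Round 3: Cedarfen=22 Fernhollow=35 Greywater=18 Ironridge=14 Juniper=31 → close Juniper (overflow 25)
  31÷4 = 7 each, +1 to first 3
Round 4: Cedarfen=30 Fernhollow=43 Greywater=26 Ironridge=21 → close Fernhollow (overflow 31)
  43÷3 = 14 each, +1 to first 1
Round 5: Cedarfen=45 Greywater=40 Ironridge=35 → close Cedarfen (overflow 30)
  45÷2 = 22 each, +1 to first 1
Round 6: Greywater=63 Ironridge=57 → close Greywater (overflow 53)
  63÷1 = 63 each, +1 to first 0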